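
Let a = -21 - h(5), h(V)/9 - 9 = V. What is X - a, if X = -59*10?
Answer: -443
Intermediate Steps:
h(V) = 81 + 9*V
X = -590
a = -147 (a = -21 - (81 + 9*5) = -21 - (81 + 45) = -21 - 1*126 = -21 - 126 = -147)
X - a = -590 - 1*(-147) = -590 + 147 = -443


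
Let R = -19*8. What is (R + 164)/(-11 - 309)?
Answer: -3/80 ≈ -0.037500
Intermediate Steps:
R = -152
(R + 164)/(-11 - 309) = (-152 + 164)/(-11 - 309) = 12/(-320) = 12*(-1/320) = -3/80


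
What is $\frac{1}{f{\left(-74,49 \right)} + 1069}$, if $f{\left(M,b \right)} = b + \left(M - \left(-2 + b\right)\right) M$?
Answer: $\frac{1}{10072} \approx 9.9285 \cdot 10^{-5}$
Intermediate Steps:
$f{\left(M,b \right)} = b + M \left(2 + M - b\right)$ ($f{\left(M,b \right)} = b + \left(2 + M - b\right) M = b + M \left(2 + M - b\right)$)
$\frac{1}{f{\left(-74,49 \right)} + 1069} = \frac{1}{\left(49 + \left(-74\right)^{2} + 2 \left(-74\right) - \left(-74\right) 49\right) + 1069} = \frac{1}{\left(49 + 5476 - 148 + 3626\right) + 1069} = \frac{1}{9003 + 1069} = \frac{1}{10072}$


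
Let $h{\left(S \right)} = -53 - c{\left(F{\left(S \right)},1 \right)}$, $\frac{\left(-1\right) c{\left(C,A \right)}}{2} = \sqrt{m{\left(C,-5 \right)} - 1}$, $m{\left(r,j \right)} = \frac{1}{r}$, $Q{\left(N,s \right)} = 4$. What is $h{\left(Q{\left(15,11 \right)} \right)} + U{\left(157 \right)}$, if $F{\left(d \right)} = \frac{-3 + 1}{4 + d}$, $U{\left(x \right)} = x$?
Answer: $104 + 2 i \sqrt{5} \approx 104.0 + 4.4721 i$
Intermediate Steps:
$F{\left(d \right)} = - \frac{2}{4 + d}$
$c{\left(C,A \right)} = - 2 \sqrt{-1 + \frac{1}{C}}$ ($c{\left(C,A \right)} = - 2 \sqrt{\frac{1}{C} - 1} = - 2 \sqrt{-1 + \frac{1}{C}}$)
$h{\left(S \right)} = -53 + 2 \sqrt{- \left(-1 - \frac{2}{4 + S}\right) \left(-2 - \frac{S}{2}\right)}$ ($h{\left(S \right)} = -53 - - 2 \sqrt{- \frac{-1 - \frac{2}{4 + S}}{\left(-2\right) \frac{1}{4 + S}}} = -53 - - 2 \sqrt{- \left(-2 - \frac{S}{2}\right) \left(-1 - \frac{2}{4 + S}\right)} = -53 - - 2 \sqrt{- \left(-1 - \frac{2}{4 + S}\right) \left(-2 - \frac{S}{2}\right)} = -53 + 2 \sqrt{- \left(-1 - \frac{2}{4 + S}\right) \left(-2 - \frac{S}{2}\right)}$)
$h{\left(Q{\left(15,11 \right)} \right)} + U{\left(157 \right)} = \left(-53 + \sqrt{-12 - 8}\right) + 157 = \left(-53 + \sqrt{-20}\right) + 157 = \left(-53 + 2 i \sqrt{5}\right) + 157 = 104 + 2 i \sqrt{5}$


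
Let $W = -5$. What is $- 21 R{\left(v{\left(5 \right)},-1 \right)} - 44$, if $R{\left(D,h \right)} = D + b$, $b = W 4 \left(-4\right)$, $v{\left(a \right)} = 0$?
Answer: $-1724$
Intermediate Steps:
$b = 80$ ($b = - 5 \cdot 4 \left(-4\right) = \left(-5\right) \left(-16\right) = 80$)
$R{\left(D,h \right)} = 80 + D$ ($R{\left(D,h \right)} = D + 80 = 80 + D$)
$- 21 R{\left(v{\left(5 \right)},-1 \right)} - 44 = - 21 \left(80 + 0\right) - 44 = \left(-21\right) 80 - 44 = -1680 - 44 = -1724$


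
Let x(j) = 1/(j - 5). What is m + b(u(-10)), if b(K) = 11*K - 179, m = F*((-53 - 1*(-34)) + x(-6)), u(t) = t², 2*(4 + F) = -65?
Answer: 17796/11 ≈ 1617.8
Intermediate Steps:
x(j) = 1/(-5 + j)
F = -73/2 (F = -4 + (½)*(-65) = -4 - 65/2 = -73/2 ≈ -36.500)
m = 7665/11 (m = -73*((-53 - 1*(-34)) + 1/(-5 - 6))/2 = -73*((-53 + 34) + 1/(-11))/2 = -73*(-19 - 1/11)/2 = -73/2*(-210/11) = 7665/11 ≈ 696.82)
b(K) = -179 + 11*K
m + b(u(-10)) = 7665/11 + (-179 + 11*(-10)²) = 7665/11 + (-179 + 11*100) = 7665/11 + (-179 + 1100) = 7665/11 + 921 = 17796/11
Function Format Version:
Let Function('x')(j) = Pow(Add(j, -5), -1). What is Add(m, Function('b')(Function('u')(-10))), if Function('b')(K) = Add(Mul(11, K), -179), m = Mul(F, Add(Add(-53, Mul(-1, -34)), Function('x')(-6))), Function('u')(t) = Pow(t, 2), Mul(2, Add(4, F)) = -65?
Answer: Rational(17796, 11) ≈ 1617.8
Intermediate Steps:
Function('x')(j) = Pow(Add(-5, j), -1)
F = Rational(-73, 2) (F = Add(-4, Mul(Rational(1, 2), -65)) = Add(-4, Rational(-65, 2)) = Rational(-73, 2) ≈ -36.500)
m = Rational(7665, 11) (m = Mul(Rational(-73, 2), Add(Add(-53, Mul(-1, -34)), Pow(Add(-5, -6), -1))) = Mul(Rational(-73, 2), Add(Add(-53, 34), Pow(-11, -1))) = Mul(Rational(-73, 2), Add(-19, Rational(-1, 11))) = Mul(Rational(-73, 2), Rational(-210, 11)) = Rational(7665, 11) ≈ 696.82)
Function('b')(K) = Add(-179, Mul(11, K))
Add(m, Function('b')(Function('u')(-10))) = Add(Rational(7665, 11), Add(-179, Mul(11, Pow(-10, 2)))) = Add(Rational(7665, 11), Add(-179, Mul(11, 100))) = Add(Rational(7665, 11), Add(-179, 1100)) = Add(Rational(7665, 11), 921) = Rational(17796, 11)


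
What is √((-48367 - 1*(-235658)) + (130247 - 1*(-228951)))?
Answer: 3*√60721 ≈ 739.25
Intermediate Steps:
√((-48367 - 1*(-235658)) + (130247 - 1*(-228951))) = √((-48367 + 235658) + (130247 + 228951)) = √(187291 + 359198) = √546489 = 3*√60721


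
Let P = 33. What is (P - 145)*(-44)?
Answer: 4928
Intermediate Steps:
(P - 145)*(-44) = (33 - 145)*(-44) = -112*(-44) = 4928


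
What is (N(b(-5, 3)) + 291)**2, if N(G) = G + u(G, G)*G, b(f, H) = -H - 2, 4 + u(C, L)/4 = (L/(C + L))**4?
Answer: 2128681/16 ≈ 1.3304e+5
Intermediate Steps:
u(C, L) = -16 + 4*L**4/(C + L)**4 (u(C, L) = -16 + 4*(L/(C + L))**4 = -16 + 4*(L**4/(C + L)**4) = -16 + 4*L**4/(C + L)**4)
b(f, H) = -2 - H
N(G) = -59*G/4 (N(G) = G + (-16 + 4*G**4/(G + G)**4)*G = G + (-16 + 4*G**4/(2*G)**4)*G = G + (-16 + 4*G**4*(1/(16*G**4)))*G = G + (-16 + 1/4)*G = G - 63*G/4 = -59*G/4)
(N(b(-5, 3)) + 291)**2 = (-59*(-2 - 1*3)/4 + 291)**2 = (-59*(-2 - 3)/4 + 291)**2 = (-59/4*(-5) + 291)**2 = (295/4 + 291)**2 = (1459/4)**2 = 2128681/16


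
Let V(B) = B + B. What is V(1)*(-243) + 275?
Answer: -211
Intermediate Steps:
V(B) = 2*B
V(1)*(-243) + 275 = (2*1)*(-243) + 275 = 2*(-243) + 275 = -486 + 275 = -211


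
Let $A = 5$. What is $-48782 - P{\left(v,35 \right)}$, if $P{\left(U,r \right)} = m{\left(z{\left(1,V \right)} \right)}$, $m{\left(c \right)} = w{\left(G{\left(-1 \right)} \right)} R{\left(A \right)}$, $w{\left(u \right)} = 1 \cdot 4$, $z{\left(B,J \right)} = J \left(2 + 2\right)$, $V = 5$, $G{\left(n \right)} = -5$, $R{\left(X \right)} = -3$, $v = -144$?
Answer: $-48770$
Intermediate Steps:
$z{\left(B,J \right)} = 4 J$ ($z{\left(B,J \right)} = J 4 = 4 J$)
$w{\left(u \right)} = 4$
$m{\left(c \right)} = -12$ ($m{\left(c \right)} = 4 \left(-3\right) = -12$)
$P{\left(U,r \right)} = -12$
$-48782 - P{\left(v,35 \right)} = -48782 - -12 = -48782 + 12 = -48770$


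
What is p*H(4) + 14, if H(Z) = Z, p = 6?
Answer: 38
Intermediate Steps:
p*H(4) + 14 = 6*4 + 14 = 24 + 14 = 38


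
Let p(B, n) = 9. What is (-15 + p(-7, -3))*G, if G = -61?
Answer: 366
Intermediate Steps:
(-15 + p(-7, -3))*G = (-15 + 9)*(-61) = -6*(-61) = 366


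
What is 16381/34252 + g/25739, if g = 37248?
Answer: 1697449055/881612228 ≈ 1.9254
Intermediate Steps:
16381/34252 + g/25739 = 16381/34252 + 37248/25739 = 1697449055/881612228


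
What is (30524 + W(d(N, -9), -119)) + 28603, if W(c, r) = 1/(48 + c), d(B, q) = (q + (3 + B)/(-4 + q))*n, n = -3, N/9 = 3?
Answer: 62970268/1065 ≈ 59127.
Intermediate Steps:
N = 27 (N = 9*3 = 27)
d(B, q) = -3*q - 3*(3 + B)/(-4 + q) (d(B, q) = (q + (3 + B)/(-4 + q))*(-3) = -3*q - 3*(3 + B)/(-4 + q))
(30524 + W(d(N, -9), -119)) + 28603 = (30524 + 1/(48 + 3*(-3 - 1*27 - 1*(-9)² + 4*(-9))/(-4 - 9))) + 28603 = (30524 + 1/(48 + 3*(-3 - 27 - 1*81 - 36)/(-13))) + 28603 = (30524 + 1/(48 + 3*(-1/13)*(-3 - 27 - 81 - 36))) + 28603 = (30524 + 1/(48 + 3*(-1/13)*(-147))) + 28603 = (30524 + 1/(48 + 441/13)) + 28603 = (30524 + 1/(1065/13)) + 28603 = (30524 + 13/1065) + 28603 = 32508073/1065 + 28603 = 62970268/1065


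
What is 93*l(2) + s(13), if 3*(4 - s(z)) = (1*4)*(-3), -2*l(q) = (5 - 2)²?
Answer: -821/2 ≈ -410.50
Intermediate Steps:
l(q) = -9/2 (l(q) = -(5 - 2)²/2 = -½*3² = -½*9 = -9/2)
s(z) = 8 (s(z) = 4 - 1*4*(-3)/3 = 4 - 4*(-3)/3 = 4 - ⅓*(-12) = 4 + 4 = 8)
93*l(2) + s(13) = 93*(-9/2) + 8 = -837/2 + 8 = -821/2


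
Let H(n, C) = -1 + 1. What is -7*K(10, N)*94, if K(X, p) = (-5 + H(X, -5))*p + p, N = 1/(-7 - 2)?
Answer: -2632/9 ≈ -292.44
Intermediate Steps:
H(n, C) = 0
N = -⅑ (N = 1/(-9) = -⅑ ≈ -0.11111)
K(X, p) = -4*p (K(X, p) = (-5 + 0)*p + p = -5*p + p = -4*p)
-7*K(10, N)*94 = -(-28)*(-1)/9*94 = -7*4/9*94 = -28/9*94 = -2632/9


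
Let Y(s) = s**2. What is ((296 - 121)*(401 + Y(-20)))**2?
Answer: 19649030625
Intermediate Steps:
((296 - 121)*(401 + Y(-20)))**2 = ((296 - 121)*(401 + (-20)**2))**2 = (175*(401 + 400))**2 = (175*801)**2 = 140175**2 = 19649030625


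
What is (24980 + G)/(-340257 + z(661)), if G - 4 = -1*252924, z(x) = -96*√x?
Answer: 8617575620/12863192697 - 2431360*√661/12863192697 ≈ 0.66508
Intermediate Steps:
G = -252920 (G = 4 - 1*252924 = 4 - 252924 = -252920)
(24980 + G)/(-340257 + z(661)) = (24980 - 252920)/(-340257 - 96*√661) = -227940/(-340257 - 96*√661)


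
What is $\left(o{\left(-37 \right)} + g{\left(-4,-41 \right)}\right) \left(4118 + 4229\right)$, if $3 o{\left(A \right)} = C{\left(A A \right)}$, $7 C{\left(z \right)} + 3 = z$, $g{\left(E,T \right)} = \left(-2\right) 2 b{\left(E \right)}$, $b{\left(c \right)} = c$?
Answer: $\frac{14206594}{21} \approx 6.765 \cdot 10^{5}$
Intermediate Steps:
$g{\left(E,T \right)} = - 4 E$ ($g{\left(E,T \right)} = \left(-2\right) 2 E = - 4 E$)
$C{\left(z \right)} = - \frac{3}{7} + \frac{z}{7}$
$o{\left(A \right)} = - \frac{1}{7} + \frac{A^{2}}{21}$ ($o{\left(A \right)} = \frac{- \frac{3}{7} + \frac{A A}{7}}{3} = \frac{- \frac{3}{7} + \frac{A^{2}}{7}}{3} = - \frac{1}{7} + \frac{A^{2}}{21}$)
$\left(o{\left(-37 \right)} + g{\left(-4,-41 \right)}\right) \left(4118 + 4229\right) = \left(\left(- \frac{1}{7} + \frac{\left(-37\right)^{2}}{21}\right) - -16\right) \left(4118 + 4229\right) = \left(\left(- \frac{1}{7} + \frac{1}{21} \cdot 1369\right) + 16\right) 8347 = \left(\left(- \frac{1}{7} + \frac{1369}{21}\right) + 16\right) 8347 = \left(\frac{1366}{21} + 16\right) 8347 = \frac{1702}{21} \cdot 8347 = \frac{14206594}{21}$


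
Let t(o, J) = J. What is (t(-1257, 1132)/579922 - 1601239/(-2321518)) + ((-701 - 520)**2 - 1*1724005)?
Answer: -156953806562744005/673149680798 ≈ -2.3316e+5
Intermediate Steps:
(t(-1257, 1132)/579922 - 1601239/(-2321518)) + ((-701 - 520)**2 - 1*1724005) = (1132/579922 - 1601239/(-2321518)) + ((-701 - 520)**2 - 1*1724005) = (1132*(1/579922) - 1601239*(-1/2321518)) + ((-1221)**2 - 1724005) = (566/289961 + 1601239/2321518) + (1490841 - 1724005) = 465610840867/673149680798 - 233164 = -156953806562744005/673149680798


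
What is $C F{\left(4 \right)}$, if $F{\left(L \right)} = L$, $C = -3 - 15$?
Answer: $-72$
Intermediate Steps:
$C = -18$ ($C = -3 - 15 = -18$)
$C F{\left(4 \right)} = \left(-18\right) 4 = -72$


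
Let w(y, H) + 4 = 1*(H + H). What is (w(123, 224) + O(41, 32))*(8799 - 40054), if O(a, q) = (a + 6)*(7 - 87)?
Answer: 103641580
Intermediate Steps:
w(y, H) = -4 + 2*H (w(y, H) = -4 + 1*(H + H) = -4 + 1*(2*H) = -4 + 2*H)
O(a, q) = -480 - 80*a (O(a, q) = (6 + a)*(-80) = -480 - 80*a)
(w(123, 224) + O(41, 32))*(8799 - 40054) = ((-4 + 2*224) + (-480 - 80*41))*(8799 - 40054) = ((-4 + 448) + (-480 - 3280))*(-31255) = (444 - 3760)*(-31255) = -3316*(-31255) = 103641580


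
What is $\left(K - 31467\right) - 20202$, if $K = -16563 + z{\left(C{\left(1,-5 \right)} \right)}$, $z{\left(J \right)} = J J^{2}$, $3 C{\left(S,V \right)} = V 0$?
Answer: $-68232$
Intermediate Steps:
$C{\left(S,V \right)} = 0$ ($C{\left(S,V \right)} = \frac{V 0}{3} = \frac{1}{3} \cdot 0 = 0$)
$z{\left(J \right)} = J^{3}$
$K = -16563$ ($K = -16563 + 0^{3} = -16563 + 0 = -16563$)
$\left(K - 31467\right) - 20202 = \left(-16563 - 31467\right) - 20202 = -48030 - 20202 = -68232$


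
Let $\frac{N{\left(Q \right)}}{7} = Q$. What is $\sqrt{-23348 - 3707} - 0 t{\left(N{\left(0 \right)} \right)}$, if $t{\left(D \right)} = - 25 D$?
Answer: $i \sqrt{27055} \approx 164.48 i$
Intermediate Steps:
$N{\left(Q \right)} = 7 Q$
$\sqrt{-23348 - 3707} - 0 t{\left(N{\left(0 \right)} \right)} = \sqrt{-23348 - 3707} - 0 \left(- 25 \cdot 7 \cdot 0\right) = \sqrt{-27055} - 0 \left(\left(-25\right) 0\right) = i \sqrt{27055} - 0 \cdot 0 = i \sqrt{27055} - 0 = i \sqrt{27055} + 0 = i \sqrt{27055}$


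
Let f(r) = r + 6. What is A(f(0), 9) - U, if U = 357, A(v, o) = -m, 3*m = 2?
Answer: -1073/3 ≈ -357.67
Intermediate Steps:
m = ⅔ (m = (⅓)*2 = ⅔ ≈ 0.66667)
f(r) = 6 + r
A(v, o) = -⅔ (A(v, o) = -1*⅔ = -⅔)
A(f(0), 9) - U = -⅔ - 1*357 = -⅔ - 357 = -1073/3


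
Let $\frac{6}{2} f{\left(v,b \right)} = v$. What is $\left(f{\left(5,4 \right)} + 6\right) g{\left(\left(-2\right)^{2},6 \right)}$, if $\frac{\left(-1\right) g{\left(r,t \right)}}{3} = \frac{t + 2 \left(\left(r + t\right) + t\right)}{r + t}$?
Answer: $- \frac{437}{5} \approx -87.4$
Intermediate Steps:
$f{\left(v,b \right)} = \frac{v}{3}$
$g{\left(r,t \right)} = - \frac{3 \left(2 r + 5 t\right)}{r + t}$ ($g{\left(r,t \right)} = - 3 \frac{t + 2 \left(\left(r + t\right) + t\right)}{r + t} = - 3 \frac{t + 2 \left(r + 2 t\right)}{r + t} = - 3 \frac{t + \left(2 r + 4 t\right)}{r + t} = - 3 \frac{2 r + 5 t}{r + t} = - \frac{3 \left(2 r + 5 t\right)}{r + t}$)
$\left(f{\left(5,4 \right)} + 6\right) g{\left(\left(-2\right)^{2},6 \right)} = \left(\frac{1}{3} \cdot 5 + 6\right) \frac{3 \left(\left(-5\right) 6 - 2 \left(-2\right)^{2}\right)}{\left(-2\right)^{2} + 6} = \left(\frac{5}{3} + 6\right) \frac{3 \left(-30 - 8\right)}{4 + 6} = \frac{23 \frac{3 \left(-30 - 8\right)}{10}}{3} = \frac{23 \cdot 3 \cdot \frac{1}{10} \left(-38\right)}{3} = \frac{23}{3} \left(- \frac{57}{5}\right) = - \frac{437}{5}$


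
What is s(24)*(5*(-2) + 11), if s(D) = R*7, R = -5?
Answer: -35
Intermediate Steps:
s(D) = -35 (s(D) = -5*7 = -35)
s(24)*(5*(-2) + 11) = -35*(5*(-2) + 11) = -35*(-10 + 11) = -35*1 = -35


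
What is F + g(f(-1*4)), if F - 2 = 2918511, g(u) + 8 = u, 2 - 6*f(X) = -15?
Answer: 17511047/6 ≈ 2.9185e+6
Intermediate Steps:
f(X) = 17/6 (f(X) = ⅓ - ⅙*(-15) = ⅓ + 5/2 = 17/6)
g(u) = -8 + u
F = 2918513 (F = 2 + 2918511 = 2918513)
F + g(f(-1*4)) = 2918513 + (-8 + 17/6) = 2918513 - 31/6 = 17511047/6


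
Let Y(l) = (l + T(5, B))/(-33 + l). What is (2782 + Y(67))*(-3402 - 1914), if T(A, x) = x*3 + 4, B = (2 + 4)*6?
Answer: -251890686/17 ≈ -1.4817e+7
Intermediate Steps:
B = 36 (B = 6*6 = 36)
T(A, x) = 4 + 3*x (T(A, x) = 3*x + 4 = 4 + 3*x)
Y(l) = (112 + l)/(-33 + l) (Y(l) = (l + (4 + 3*36))/(-33 + l) = (l + (4 + 108))/(-33 + l) = (l + 112)/(-33 + l) = (112 + l)/(-33 + l))
(2782 + Y(67))*(-3402 - 1914) = (2782 + (112 + 67)/(-33 + 67))*(-3402 - 1914) = (2782 + 179/34)*(-5316) = (94767/34)*(-5316) = -251890686/17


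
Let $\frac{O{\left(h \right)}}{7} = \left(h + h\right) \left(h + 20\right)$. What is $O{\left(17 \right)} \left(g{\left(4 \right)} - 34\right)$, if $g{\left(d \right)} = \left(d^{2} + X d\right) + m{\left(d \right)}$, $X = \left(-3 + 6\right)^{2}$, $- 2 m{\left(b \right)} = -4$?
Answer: $176120$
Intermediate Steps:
$m{\left(b \right)} = 2$ ($m{\left(b \right)} = \left(- \frac{1}{2}\right) \left(-4\right) = 2$)
$X = 9$ ($X = 3^{2} = 9$)
$g{\left(d \right)} = 2 + d^{2} + 9 d$ ($g{\left(d \right)} = \left(d^{2} + 9 d\right) + 2 = 2 + d^{2} + 9 d$)
$O{\left(h \right)} = 14 h \left(20 + h\right)$ ($O{\left(h \right)} = 7 \left(h + h\right) \left(h + 20\right) = 7 \cdot 2 h \left(20 + h\right) = 14 h \left(20 + h\right)$)
$O{\left(17 \right)} \left(g{\left(4 \right)} - 34\right) = 14 \cdot 17 \left(20 + 17\right) \left(\left(2 + 4^{2} + 9 \cdot 4\right) - 34\right) = 14 \cdot 17 \cdot 37 \left(\left(2 + 16 + 36\right) - 34\right) = 8806 \left(54 - 34\right) = 8806 \cdot 20 = 176120$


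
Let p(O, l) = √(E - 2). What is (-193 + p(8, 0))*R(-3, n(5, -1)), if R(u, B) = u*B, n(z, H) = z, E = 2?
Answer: 2895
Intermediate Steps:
p(O, l) = 0 (p(O, l) = √(2 - 2) = √0 = 0)
R(u, B) = B*u
(-193 + p(8, 0))*R(-3, n(5, -1)) = (-193 + 0)*(5*(-3)) = -193*(-15) = 2895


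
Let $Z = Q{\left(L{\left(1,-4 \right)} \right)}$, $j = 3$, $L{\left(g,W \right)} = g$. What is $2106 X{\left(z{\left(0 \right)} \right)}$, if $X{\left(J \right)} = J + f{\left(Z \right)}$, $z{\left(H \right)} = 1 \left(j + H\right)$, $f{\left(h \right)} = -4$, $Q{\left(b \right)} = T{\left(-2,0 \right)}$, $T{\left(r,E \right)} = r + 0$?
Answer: $-2106$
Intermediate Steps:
$T{\left(r,E \right)} = r$
$Q{\left(b \right)} = -2$
$Z = -2$
$z{\left(H \right)} = 3 + H$ ($z{\left(H \right)} = 1 \left(3 + H\right) = 3 + H$)
$X{\left(J \right)} = -4 + J$ ($X{\left(J \right)} = J - 4 = -4 + J$)
$2106 X{\left(z{\left(0 \right)} \right)} = 2106 \left(-4 + \left(3 + 0\right)\right) = 2106 \left(-4 + 3\right) = 2106 \left(-1\right) = -2106$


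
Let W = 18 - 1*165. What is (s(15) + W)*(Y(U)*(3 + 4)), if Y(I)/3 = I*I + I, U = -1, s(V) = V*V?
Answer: 0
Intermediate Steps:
s(V) = V**2
W = -147 (W = 18 - 165 = -147)
Y(I) = 3*I + 3*I**2 (Y(I) = 3*(I*I + I) = 3*(I**2 + I) = 3*(I + I**2) = 3*I + 3*I**2)
(s(15) + W)*(Y(U)*(3 + 4)) = (15**2 - 147)*((3*(-1)*(1 - 1))*(3 + 4)) = (225 - 147)*((3*(-1)*0)*7) = 78*(0*7) = 78*0 = 0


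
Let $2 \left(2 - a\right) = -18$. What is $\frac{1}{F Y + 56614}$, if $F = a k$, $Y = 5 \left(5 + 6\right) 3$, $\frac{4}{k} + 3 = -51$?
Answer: $\frac{9}{508316} \approx 1.7706 \cdot 10^{-5}$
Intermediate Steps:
$k = - \frac{2}{27}$ ($k = \frac{4}{-3 - 51} = \frac{4}{-54} = 4 \left(- \frac{1}{54}\right) = - \frac{2}{27} \approx -0.074074$)
$a = 11$ ($a = 2 - -9 = 2 + 9 = 11$)
$Y = 165$ ($Y = 5 \cdot 11 \cdot 3 = 55 \cdot 3 = 165$)
$F = - \frac{22}{27}$ ($F = 11 \left(- \frac{2}{27}\right) = - \frac{22}{27} \approx -0.81481$)
$\frac{1}{F Y + 56614} = \frac{1}{\left(- \frac{22}{27}\right) 165 + 56614} = \frac{1}{- \frac{1210}{9} + 56614} = \frac{1}{\frac{508316}{9}} = \frac{9}{508316}$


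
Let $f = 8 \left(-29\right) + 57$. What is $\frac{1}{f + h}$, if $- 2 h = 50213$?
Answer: $- \frac{2}{50563} \approx -3.9555 \cdot 10^{-5}$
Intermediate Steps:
$h = - \frac{50213}{2}$ ($h = \left(- \frac{1}{2}\right) 50213 = - \frac{50213}{2} \approx -25107.0$)
$f = -175$ ($f = -232 + 57 = -175$)
$\frac{1}{f + h} = \frac{1}{-175 - \frac{50213}{2}} = \frac{1}{- \frac{50563}{2}} = - \frac{2}{50563}$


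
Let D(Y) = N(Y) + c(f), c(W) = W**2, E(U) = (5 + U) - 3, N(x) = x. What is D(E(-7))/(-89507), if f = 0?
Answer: 5/89507 ≈ 5.5862e-5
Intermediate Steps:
E(U) = 2 + U
D(Y) = Y (D(Y) = Y + 0**2 = Y + 0 = Y)
D(E(-7))/(-89507) = (2 - 7)/(-89507) = -5*(-1/89507) = 5/89507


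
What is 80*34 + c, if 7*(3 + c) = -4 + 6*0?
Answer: 19015/7 ≈ 2716.4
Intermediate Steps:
c = -25/7 (c = -3 + (-4 + 6*0)/7 = -3 + (-4 + 0)/7 = -3 + (⅐)*(-4) = -3 - 4/7 = -25/7 ≈ -3.5714)
80*34 + c = 80*34 - 25/7 = 2720 - 25/7 = 19015/7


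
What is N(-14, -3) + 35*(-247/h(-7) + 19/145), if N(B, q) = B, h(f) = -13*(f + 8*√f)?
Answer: -38668/2059 - 760*I*√7/71 ≈ -18.78 - 28.321*I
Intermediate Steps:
h(f) = -104*√f - 13*f
N(-14, -3) + 35*(-247/h(-7) + 19/145) = -14 + 35*(-247/(-104*I*√7 - 13*(-7)) + 19/145) = -14 + 35*(-247/(-104*I*√7 + 91) + 19*(1/145)) = -14 + 35*(-247/(-104*I*√7 + 91) + 19/145) = -14 + 35*(-247/(91 - 104*I*√7) + 19/145) = -14 + 35*(19/145 - 247/(91 - 104*I*√7)) = -14 + (133/29 - 8645/(91 - 104*I*√7)) = -273/29 - 8645/(91 - 104*I*√7)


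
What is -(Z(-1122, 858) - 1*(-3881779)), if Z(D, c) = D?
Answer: -3880657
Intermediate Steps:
-(Z(-1122, 858) - 1*(-3881779)) = -(-1122 - 1*(-3881779)) = -(-1122 + 3881779) = -1*3880657 = -3880657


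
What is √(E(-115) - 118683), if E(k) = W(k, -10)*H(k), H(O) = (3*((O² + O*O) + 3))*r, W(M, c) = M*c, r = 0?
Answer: 3*I*√13187 ≈ 344.5*I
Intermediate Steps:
H(O) = 0 (H(O) = (3*((O² + O*O) + 3))*0 = (3*((O² + O²) + 3))*0 = (3*(2*O² + 3))*0 = (3*(3 + 2*O²))*0 = (9 + 6*O²)*0 = 0)
E(k) = 0 (E(k) = (k*(-10))*0 = -10*k*0 = 0)
√(E(-115) - 118683) = √(0 - 118683) = √(-118683) = 3*I*√13187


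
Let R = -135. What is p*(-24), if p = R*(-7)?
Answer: -22680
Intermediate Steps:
p = 945 (p = -135*(-7) = 945)
p*(-24) = 945*(-24) = -22680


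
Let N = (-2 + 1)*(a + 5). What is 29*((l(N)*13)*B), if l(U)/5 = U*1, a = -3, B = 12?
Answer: -45240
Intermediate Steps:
N = -2 (N = (-2 + 1)*(-3 + 5) = -1*2 = -2)
l(U) = 5*U (l(U) = 5*(U*1) = 5*U)
29*((l(N)*13)*B) = 29*(((5*(-2))*13)*12) = 29*(-10*13*12) = 29*(-130*12) = 29*(-1560) = -45240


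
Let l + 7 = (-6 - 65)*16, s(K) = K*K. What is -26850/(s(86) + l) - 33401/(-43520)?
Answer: -959655547/272130560 ≈ -3.5265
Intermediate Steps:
s(K) = K**2
l = -1143 (l = -7 + (-6 - 65)*16 = -7 - 71*16 = -7 - 1136 = -1143)
-26850/(s(86) + l) - 33401/(-43520) = -26850/(86**2 - 1143) - 33401/(-43520) = -26850/(7396 - 1143) - 33401*(-1/43520) = -26850/6253 + 33401/43520 = -959655547/272130560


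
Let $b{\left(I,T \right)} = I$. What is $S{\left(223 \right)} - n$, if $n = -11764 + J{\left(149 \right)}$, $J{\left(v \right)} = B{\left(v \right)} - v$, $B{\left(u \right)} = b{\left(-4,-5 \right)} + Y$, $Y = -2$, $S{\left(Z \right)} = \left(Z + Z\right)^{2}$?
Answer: $210835$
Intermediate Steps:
$S{\left(Z \right)} = 4 Z^{2}$ ($S{\left(Z \right)} = \left(2 Z\right)^{2} = 4 Z^{2}$)
$B{\left(u \right)} = -6$ ($B{\left(u \right)} = -4 - 2 = -6$)
$J{\left(v \right)} = -6 - v$
$n = -11919$ ($n = -11764 - 155 = -11919$)
$S{\left(223 \right)} - n = 4 \cdot 223^{2} - -11919 = 4 \cdot 49729 + 11919 = 198916 + 11919 = 210835$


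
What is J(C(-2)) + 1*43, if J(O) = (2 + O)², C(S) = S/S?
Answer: 52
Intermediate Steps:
C(S) = 1
J(C(-2)) + 1*43 = (2 + 1)² + 1*43 = 3² + 43 = 9 + 43 = 52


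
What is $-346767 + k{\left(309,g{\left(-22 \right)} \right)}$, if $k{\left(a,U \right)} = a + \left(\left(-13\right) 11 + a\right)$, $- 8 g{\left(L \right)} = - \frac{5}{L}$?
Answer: $-346292$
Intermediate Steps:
$g{\left(L \right)} = \frac{5}{8 L}$ ($g{\left(L \right)} = - \frac{\left(-5\right) \frac{1}{L}}{8} = \frac{5}{8 L}$)
$k{\left(a,U \right)} = -143 + 2 a$ ($k{\left(a,U \right)} = a + \left(-143 + a\right) = -143 + 2 a$)
$-346767 + k{\left(309,g{\left(-22 \right)} \right)} = -346767 + \left(-143 + 2 \cdot 309\right) = -346767 + \left(-143 + 618\right) = -346767 + 475 = -346292$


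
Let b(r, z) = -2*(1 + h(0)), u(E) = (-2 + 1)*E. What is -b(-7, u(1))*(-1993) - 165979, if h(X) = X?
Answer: -169965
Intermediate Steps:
u(E) = -E
b(r, z) = -2 (b(r, z) = -2*(1 + 0) = -2*1 = -2)
-b(-7, u(1))*(-1993) - 165979 = -(-2)*(-1993) - 165979 = -1*3986 - 165979 = -3986 - 165979 = -169965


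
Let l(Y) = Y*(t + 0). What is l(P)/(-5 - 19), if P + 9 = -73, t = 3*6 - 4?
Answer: 287/6 ≈ 47.833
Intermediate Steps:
t = 14 (t = 18 - 4 = 14)
P = -82 (P = -9 - 73 = -82)
l(Y) = 14*Y (l(Y) = Y*(14 + 0) = Y*14 = 14*Y)
l(P)/(-5 - 19) = (14*(-82))/(-5 - 19) = -1148/(-24) = -1/24*(-1148) = 287/6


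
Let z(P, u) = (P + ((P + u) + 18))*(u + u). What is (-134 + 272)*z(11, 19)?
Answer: 309396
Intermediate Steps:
z(P, u) = 2*u*(18 + u + 2*P) (z(P, u) = (P + (18 + P + u))*(2*u) = (18 + u + 2*P)*(2*u) = 2*u*(18 + u + 2*P))
(-134 + 272)*z(11, 19) = (-134 + 272)*(2*19*(18 + 19 + 2*11)) = 138*(2*19*(18 + 19 + 22)) = 138*(2*19*59) = 138*2242 = 309396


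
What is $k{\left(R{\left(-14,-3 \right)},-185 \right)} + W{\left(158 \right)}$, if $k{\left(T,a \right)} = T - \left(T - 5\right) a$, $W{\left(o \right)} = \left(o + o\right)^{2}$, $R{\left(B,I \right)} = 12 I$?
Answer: $92235$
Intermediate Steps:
$W{\left(o \right)} = 4 o^{2}$ ($W{\left(o \right)} = \left(2 o\right)^{2} = 4 o^{2}$)
$k{\left(T,a \right)} = T - a \left(-5 + T\right)$ ($k{\left(T,a \right)} = T - \left(-5 + T\right) a = T - a \left(-5 + T\right)$)
$k{\left(R{\left(-14,-3 \right)},-185 \right)} + W{\left(158 \right)} = \left(12 \left(-3\right) + 5 \left(-185\right) - 12 \left(-3\right) \left(-185\right)\right) + 4 \cdot 158^{2} = \left(-36 - 925 - \left(-36\right) \left(-185\right)\right) + 4 \cdot 24964 = \left(-36 - 925 - 6660\right) + 99856 = -7621 + 99856 = 92235$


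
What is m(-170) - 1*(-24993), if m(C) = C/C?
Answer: 24994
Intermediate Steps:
m(C) = 1
m(-170) - 1*(-24993) = 1 - 1*(-24993) = 1 + 24993 = 24994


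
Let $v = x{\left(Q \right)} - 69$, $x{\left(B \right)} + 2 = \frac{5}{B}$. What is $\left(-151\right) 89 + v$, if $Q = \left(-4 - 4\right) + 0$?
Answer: $- \frac{108085}{8} \approx -13511.0$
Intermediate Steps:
$Q = -8$ ($Q = -8 + 0 = -8$)
$x{\left(B \right)} = -2 + \frac{5}{B}$
$v = - \frac{573}{8}$ ($v = \left(-2 + \frac{5}{-8}\right) - 69 = \left(-2 + 5 \left(- \frac{1}{8}\right)\right) - 69 = \left(-2 - \frac{5}{8}\right) - 69 = - \frac{21}{8} - 69 = - \frac{573}{8} \approx -71.625$)
$\left(-151\right) 89 + v = \left(-151\right) 89 - \frac{573}{8} = -13439 - \frac{573}{8} = - \frac{108085}{8}$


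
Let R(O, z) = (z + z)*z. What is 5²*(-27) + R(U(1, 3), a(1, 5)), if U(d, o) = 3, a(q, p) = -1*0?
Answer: -675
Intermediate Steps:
a(q, p) = 0
R(O, z) = 2*z² (R(O, z) = (2*z)*z = 2*z²)
5²*(-27) + R(U(1, 3), a(1, 5)) = 5²*(-27) + 2*0² = 25*(-27) + 2*0 = -675 + 0 = -675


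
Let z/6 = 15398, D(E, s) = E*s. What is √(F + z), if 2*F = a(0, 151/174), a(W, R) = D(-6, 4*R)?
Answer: 5*√3107582/29 ≈ 303.94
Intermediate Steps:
z = 92388 (z = 6*15398 = 92388)
a(W, R) = -24*R
F = -302/29 (F = (-3624/174)/2 = (-24*151/174)/2 = (½)*(-604/29) = -302/29 ≈ -10.414)
√(F + z) = √(-302/29 + 92388) = √(2678950/29) = 5*√3107582/29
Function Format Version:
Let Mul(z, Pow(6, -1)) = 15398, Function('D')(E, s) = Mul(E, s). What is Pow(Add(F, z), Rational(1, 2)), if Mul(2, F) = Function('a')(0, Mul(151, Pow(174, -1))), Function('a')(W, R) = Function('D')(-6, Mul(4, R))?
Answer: Mul(Rational(5, 29), Pow(3107582, Rational(1, 2))) ≈ 303.94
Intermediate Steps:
z = 92388 (z = Mul(6, 15398) = 92388)
Function('a')(W, R) = Mul(-24, R) (Function('a')(W, R) = Mul(-6, Mul(4, R)) = Mul(-24, R))
F = Rational(-302, 29) (F = Mul(Rational(1, 2), Mul(-24, Mul(151, Pow(174, -1)))) = Mul(Rational(1, 2), Mul(-24, Mul(151, Rational(1, 174)))) = Mul(Rational(1, 2), Mul(-24, Rational(151, 174))) = Mul(Rational(1, 2), Rational(-604, 29)) = Rational(-302, 29) ≈ -10.414)
Pow(Add(F, z), Rational(1, 2)) = Pow(Add(Rational(-302, 29), 92388), Rational(1, 2)) = Pow(Rational(2678950, 29), Rational(1, 2)) = Mul(Rational(5, 29), Pow(3107582, Rational(1, 2)))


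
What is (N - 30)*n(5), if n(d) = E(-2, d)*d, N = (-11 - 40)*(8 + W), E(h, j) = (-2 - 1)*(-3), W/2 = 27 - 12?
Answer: -88560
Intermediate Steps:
W = 30 (W = 2*(27 - 12) = 2*15 = 30)
E(h, j) = 9 (E(h, j) = -3*(-3) = 9)
N = -1938 (N = (-11 - 40)*(8 + 30) = -51*38 = -1938)
n(d) = 9*d
(N - 30)*n(5) = (-1938 - 30)*(9*5) = -1968*45 = -88560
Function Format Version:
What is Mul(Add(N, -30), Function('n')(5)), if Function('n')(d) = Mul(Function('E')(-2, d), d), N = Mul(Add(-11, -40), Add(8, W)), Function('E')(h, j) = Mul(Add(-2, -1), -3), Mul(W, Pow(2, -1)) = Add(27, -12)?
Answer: -88560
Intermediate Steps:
W = 30 (W = Mul(2, Add(27, -12)) = Mul(2, 15) = 30)
Function('E')(h, j) = 9 (Function('E')(h, j) = Mul(-3, -3) = 9)
N = -1938 (N = Mul(Add(-11, -40), Add(8, 30)) = Mul(-51, 38) = -1938)
Function('n')(d) = Mul(9, d)
Mul(Add(N, -30), Function('n')(5)) = Mul(Add(-1938, -30), Mul(9, 5)) = Mul(-1968, 45) = -88560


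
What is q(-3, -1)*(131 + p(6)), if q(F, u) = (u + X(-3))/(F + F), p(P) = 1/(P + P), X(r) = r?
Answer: 1573/18 ≈ 87.389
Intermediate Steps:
p(P) = 1/(2*P)
q(F, u) = (-3 + u)/(2*F) (q(F, u) = (u - 3)/(F + F) = (-3 + u)/((2*F)) = (-3 + u)*(1/(2*F)) = (-3 + u)/(2*F))
q(-3, -1)*(131 + p(6)) = ((½)*(-3 - 1)/(-3))*(131 + (½)/6) = ((½)*(-⅓)*(-4))*(131 + (½)*(⅙)) = 2*(131 + 1/12)/3 = (⅔)*(1573/12) = 1573/18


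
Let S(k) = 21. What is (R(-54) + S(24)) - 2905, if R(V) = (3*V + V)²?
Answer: 43772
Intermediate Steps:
R(V) = 16*V² (R(V) = (4*V)² = 16*V²)
(R(-54) + S(24)) - 2905 = (16*(-54)² + 21) - 2905 = (16*2916 + 21) - 2905 = (46656 + 21) - 2905 = 46677 - 2905 = 43772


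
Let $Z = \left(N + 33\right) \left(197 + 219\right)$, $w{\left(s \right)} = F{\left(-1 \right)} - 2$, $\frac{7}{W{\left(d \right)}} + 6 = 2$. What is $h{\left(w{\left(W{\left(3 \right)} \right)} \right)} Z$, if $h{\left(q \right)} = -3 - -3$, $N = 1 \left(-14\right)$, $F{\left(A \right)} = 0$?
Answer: $0$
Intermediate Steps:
$W{\left(d \right)} = - \frac{7}{4}$ ($W{\left(d \right)} = \frac{7}{-6 + 2} = \frac{7}{-4} = 7 \left(- \frac{1}{4}\right) = - \frac{7}{4}$)
$N = -14$
$w{\left(s \right)} = -2$ ($w{\left(s \right)} = 0 - 2 = -2$)
$h{\left(q \right)} = 0$ ($h{\left(q \right)} = -3 + 3 = 0$)
$Z = 7904$ ($Z = \left(-14 + 33\right) \left(197 + 219\right) = 19 \cdot 416 = 7904$)
$h{\left(w{\left(W{\left(3 \right)} \right)} \right)} Z = 0 \cdot 7904 = 0$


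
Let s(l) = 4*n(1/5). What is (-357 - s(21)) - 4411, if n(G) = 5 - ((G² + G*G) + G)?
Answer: -119672/25 ≈ -4786.9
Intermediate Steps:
n(G) = 5 - G - 2*G² (n(G) = 5 - ((G² + G²) + G) = 5 - (2*G² + G) = 5 - (G + 2*G²) = 5 + (-G - 2*G²) = 5 - G - 2*G²)
s(l) = 472/25 (s(l) = 4*(5 - 1/5 - 2*(1/5)²) = 4*(5 - 1*⅕ - 2*(⅕)²) = 4*(5 - ⅕ - 2*1/25) = 4*(5 - ⅕ - 2/25) = 4*(118/25) = 472/25)
(-357 - s(21)) - 4411 = (-357 - 1*472/25) - 4411 = (-357 - 472/25) - 4411 = -9397/25 - 4411 = -119672/25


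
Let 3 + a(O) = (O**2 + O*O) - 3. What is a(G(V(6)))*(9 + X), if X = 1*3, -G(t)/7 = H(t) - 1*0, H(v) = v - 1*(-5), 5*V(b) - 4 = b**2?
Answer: 198672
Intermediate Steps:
V(b) = 4/5 + b**2/5
H(v) = 5 + v (H(v) = v + 5 = 5 + v)
G(t) = -35 - 7*t (G(t) = -7*((5 + t) - 1*0) = -7*((5 + t) + 0) = -7*(5 + t) = -35 - 7*t)
a(O) = -6 + 2*O**2 (a(O) = -3 + ((O**2 + O*O) - 3) = -3 + ((O**2 + O**2) - 3) = -3 + (2*O**2 - 3) = -3 + (-3 + 2*O**2) = -6 + 2*O**2)
X = 3
a(G(V(6)))*(9 + X) = (-6 + 2*(-35 - 7*(4/5 + (1/5)*6**2))**2)*(9 + 3) = (-6 + 2*(-35 - 7*(4/5 + (1/5)*36))**2)*12 = (-6 + 2*(-35 - 7*(4/5 + 36/5))**2)*12 = (-6 + 2*(-35 - 7*8)**2)*12 = (-6 + 2*(-35 - 56)**2)*12 = (-6 + 2*(-91)**2)*12 = (-6 + 2*8281)*12 = (-6 + 16562)*12 = 16556*12 = 198672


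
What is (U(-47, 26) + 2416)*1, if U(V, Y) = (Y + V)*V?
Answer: 3403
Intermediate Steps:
U(V, Y) = V*(V + Y) (U(V, Y) = (V + Y)*V = V*(V + Y))
(U(-47, 26) + 2416)*1 = (-47*(-47 + 26) + 2416)*1 = (-47*(-21) + 2416)*1 = (987 + 2416)*1 = 3403*1 = 3403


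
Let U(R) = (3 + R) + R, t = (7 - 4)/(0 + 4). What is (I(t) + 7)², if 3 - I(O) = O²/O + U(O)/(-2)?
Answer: 529/4 ≈ 132.25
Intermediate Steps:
t = ¾ (t = 3/4 = 3*(¼) = ¾ ≈ 0.75000)
U(R) = 3 + 2*R
I(O) = 9/2 (I(O) = 3 - (O²/O + (3 + 2*O)/(-2)) = 3 - (O + (3 + 2*O)*(-½)) = 3 - (O + (-3/2 - O)) = 3 - 1*(-3/2) = 3 + 3/2 = 9/2)
(I(t) + 7)² = (9/2 + 7)² = (23/2)² = 529/4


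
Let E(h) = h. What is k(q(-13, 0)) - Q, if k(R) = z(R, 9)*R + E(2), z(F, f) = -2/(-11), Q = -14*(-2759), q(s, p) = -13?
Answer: -424890/11 ≈ -38626.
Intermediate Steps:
Q = 38626
z(F, f) = 2/11 (z(F, f) = -2*(-1/11) = 2/11)
k(R) = 2 + 2*R/11 (k(R) = 2*R/11 + 2 = 2 + 2*R/11)
k(q(-13, 0)) - Q = (2 + (2/11)*(-13)) - 1*38626 = (2 - 26/11) - 38626 = -4/11 - 38626 = -424890/11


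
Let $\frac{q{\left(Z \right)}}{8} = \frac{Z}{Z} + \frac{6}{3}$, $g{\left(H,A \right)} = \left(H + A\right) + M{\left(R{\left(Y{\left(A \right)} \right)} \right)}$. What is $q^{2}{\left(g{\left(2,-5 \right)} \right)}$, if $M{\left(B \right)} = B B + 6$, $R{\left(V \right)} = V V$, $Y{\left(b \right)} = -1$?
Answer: $576$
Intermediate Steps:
$R{\left(V \right)} = V^{2}$
$M{\left(B \right)} = 6 + B^{2}$ ($M{\left(B \right)} = B^{2} + 6 = 6 + B^{2}$)
$g{\left(H,A \right)} = 7 + A + H$ ($g{\left(H,A \right)} = \left(H + A\right) + \left(6 + \left(\left(-1\right)^{2}\right)^{2}\right) = \left(A + H\right) + \left(6 + 1^{2}\right) = \left(A + H\right) + \left(6 + 1\right) = \left(A + H\right) + 7 = 7 + A + H$)
$q{\left(Z \right)} = 24$ ($q{\left(Z \right)} = 8 \left(\frac{Z}{Z} + \frac{6}{3}\right) = 8 \left(1 + 6 \cdot \frac{1}{3}\right) = 8 \left(1 + 2\right) = 8 \cdot 3 = 24$)
$q^{2}{\left(g{\left(2,-5 \right)} \right)} = 24^{2} = 576$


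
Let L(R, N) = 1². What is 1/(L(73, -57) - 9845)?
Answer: -1/9844 ≈ -0.00010158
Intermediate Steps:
L(R, N) = 1
1/(L(73, -57) - 9845) = 1/(1 - 9845) = 1/(-9844) = -1/9844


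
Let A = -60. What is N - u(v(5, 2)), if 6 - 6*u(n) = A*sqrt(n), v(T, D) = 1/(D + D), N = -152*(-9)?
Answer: 1362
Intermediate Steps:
N = 1368
v(T, D) = 1/(2*D)
u(n) = 1 + 10*sqrt(n) (u(n) = 1 - (-10)*sqrt(n) = 1 + 10*sqrt(n))
N - u(v(5, 2)) = 1368 - (1 + 10*sqrt((1/2)/2)) = 1368 - (1 + 10*sqrt((1/2)*(1/2))) = 1368 - (1 + 10*sqrt(1/4)) = 1368 - (1 + 10*(1/2)) = 1368 - (1 + 5) = 1368 - 1*6 = 1368 - 6 = 1362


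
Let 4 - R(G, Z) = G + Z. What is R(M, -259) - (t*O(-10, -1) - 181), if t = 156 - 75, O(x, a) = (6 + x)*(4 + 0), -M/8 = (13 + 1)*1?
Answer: 1852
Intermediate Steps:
M = -112 (M = -8*(13 + 1) = -112 ≈ -112.00)
O(x, a) = 24 + 4*x (O(x, a) = (6 + x)*4 = 24 + 4*x)
t = 81
R(G, Z) = 4 - G - Z (R(G, Z) = 4 - (G + Z) = 4 + (-G - Z) = 4 - G - Z)
R(M, -259) - (t*O(-10, -1) - 181) = (4 - 1*(-112) - 1*(-259)) - (81*(24 + 4*(-10)) - 181) = (4 + 112 + 259) - (81*(24 - 40) - 181) = 375 - (81*(-16) - 181) = 375 - (-1296 - 181) = 375 - 1*(-1477) = 375 + 1477 = 1852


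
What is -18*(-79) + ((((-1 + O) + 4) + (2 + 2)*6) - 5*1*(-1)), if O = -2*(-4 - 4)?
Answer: 1470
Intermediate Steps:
O = 16 (O = -2*(-8) = 16)
-18*(-79) + ((((-1 + O) + 4) + (2 + 2)*6) - 5*1*(-1)) = -18*(-79) + ((((-1 + 16) + 4) + (2 + 2)*6) - 5*1*(-1)) = 1422 + (((15 + 4) + 4*6) - 5*(-1)) = 1422 + ((19 + 24) + 5) = 1422 + (43 + 5) = 1422 + 48 = 1470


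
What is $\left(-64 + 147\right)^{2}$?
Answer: $6889$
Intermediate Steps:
$\left(-64 + 147\right)^{2} = 83^{2} = 6889$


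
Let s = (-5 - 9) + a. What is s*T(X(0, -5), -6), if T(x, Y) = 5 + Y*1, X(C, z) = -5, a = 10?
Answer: 4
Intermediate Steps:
T(x, Y) = 5 + Y
s = -4 (s = (-5 - 9) + 10 = -14 + 10 = -4)
s*T(X(0, -5), -6) = -4*(5 - 6) = -4*(-1) = 4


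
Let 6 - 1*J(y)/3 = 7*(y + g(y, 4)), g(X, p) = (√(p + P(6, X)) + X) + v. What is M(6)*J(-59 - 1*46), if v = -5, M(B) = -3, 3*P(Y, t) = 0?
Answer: -13473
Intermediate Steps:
P(Y, t) = 0 (P(Y, t) = (⅓)*0 = 0)
g(X, p) = -5 + X + √p (g(X, p) = (√(p + 0) + X) - 5 = (√p + X) - 5 = (X + √p) - 5 = -5 + X + √p)
J(y) = 81 - 42*y (J(y) = 18 - 21*(y + (-5 + y + √4)) = 18 - 21*(y + (-5 + y + 2)) = 18 - 21*(y + (-3 + y)) = 18 - 21*(-3 + 2*y) = 18 - 3*(-21 + 14*y) = 18 + (63 - 42*y) = 81 - 42*y)
M(6)*J(-59 - 1*46) = -3*(81 - 42*(-59 - 1*46)) = -3*(81 - 42*(-59 - 46)) = -3*(81 - 42*(-105)) = -3*(81 + 4410) = -3*4491 = -13473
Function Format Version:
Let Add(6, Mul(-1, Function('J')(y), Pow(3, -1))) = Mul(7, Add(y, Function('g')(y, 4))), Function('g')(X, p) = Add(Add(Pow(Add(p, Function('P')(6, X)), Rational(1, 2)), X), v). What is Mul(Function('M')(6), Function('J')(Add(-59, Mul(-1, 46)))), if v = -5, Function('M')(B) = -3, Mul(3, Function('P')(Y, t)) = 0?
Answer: -13473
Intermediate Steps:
Function('P')(Y, t) = 0 (Function('P')(Y, t) = Mul(Rational(1, 3), 0) = 0)
Function('g')(X, p) = Add(-5, X, Pow(p, Rational(1, 2))) (Function('g')(X, p) = Add(Add(Pow(Add(p, 0), Rational(1, 2)), X), -5) = Add(Add(Pow(p, Rational(1, 2)), X), -5) = Add(Add(X, Pow(p, Rational(1, 2))), -5) = Add(-5, X, Pow(p, Rational(1, 2))))
Function('J')(y) = Add(81, Mul(-42, y)) (Function('J')(y) = Add(18, Mul(-3, Mul(7, Add(y, Add(-5, y, Pow(4, Rational(1, 2))))))) = Add(18, Mul(-3, Mul(7, Add(y, Add(-5, y, 2))))) = Add(18, Mul(-3, Mul(7, Add(y, Add(-3, y))))) = Add(18, Mul(-3, Mul(7, Add(-3, Mul(2, y))))) = Add(18, Mul(-3, Add(-21, Mul(14, y)))) = Add(18, Add(63, Mul(-42, y))) = Add(81, Mul(-42, y)))
Mul(Function('M')(6), Function('J')(Add(-59, Mul(-1, 46)))) = Mul(-3, Add(81, Mul(-42, Add(-59, Mul(-1, 46))))) = Mul(-3, Add(81, Mul(-42, Add(-59, -46)))) = Mul(-3, Add(81, Mul(-42, -105))) = Mul(-3, Add(81, 4410)) = Mul(-3, 4491) = -13473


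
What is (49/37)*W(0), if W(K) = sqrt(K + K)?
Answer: 0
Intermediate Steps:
W(K) = sqrt(2)*sqrt(K) (W(K) = sqrt(2*K) = sqrt(2)*sqrt(K))
(49/37)*W(0) = (49/37)*(sqrt(2)*sqrt(0)) = (49*(1/37))*(sqrt(2)*0) = (49/37)*0 = 0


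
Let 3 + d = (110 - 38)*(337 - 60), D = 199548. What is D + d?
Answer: 219489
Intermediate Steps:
d = 19941 (d = -3 + (110 - 38)*(337 - 60) = -3 + 72*277 = -3 + 19944 = 19941)
D + d = 199548 + 19941 = 219489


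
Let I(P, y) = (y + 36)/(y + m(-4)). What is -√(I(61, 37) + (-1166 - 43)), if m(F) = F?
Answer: -4*I*√82137/33 ≈ -34.739*I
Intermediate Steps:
I(P, y) = (36 + y)/(-4 + y) (I(P, y) = (y + 36)/(y - 4) = (36 + y)/(-4 + y))
-√(I(61, 37) + (-1166 - 43)) = -√((36 + 37)/(-4 + 37) + (-1166 - 43)) = -√(73/33 - 1209) = -√(-39824/33) = -4*I*√82137/33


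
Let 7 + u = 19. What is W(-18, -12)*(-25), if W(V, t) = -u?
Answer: 300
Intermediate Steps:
u = 12 (u = -7 + 19 = 12)
W(V, t) = -12 (W(V, t) = -1*12 = -12)
W(-18, -12)*(-25) = -12*(-25) = 300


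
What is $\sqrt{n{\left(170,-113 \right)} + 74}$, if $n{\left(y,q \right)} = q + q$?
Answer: $2 i \sqrt{38} \approx 12.329 i$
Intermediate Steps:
$n{\left(y,q \right)} = 2 q$
$\sqrt{n{\left(170,-113 \right)} + 74} = \sqrt{2 \left(-113\right) + 74} = \sqrt{-226 + 74} = \sqrt{-152} = 2 i \sqrt{38}$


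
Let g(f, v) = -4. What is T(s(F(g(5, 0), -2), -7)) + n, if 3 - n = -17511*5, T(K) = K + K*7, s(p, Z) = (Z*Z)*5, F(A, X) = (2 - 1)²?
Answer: 89518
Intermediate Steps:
F(A, X) = 1 (F(A, X) = 1² = 1)
s(p, Z) = 5*Z² (s(p, Z) = Z²*5 = 5*Z²)
T(K) = 8*K (T(K) = K + 7*K = 8*K)
n = 87558 (n = 3 - (-17511)*5 = 3 - 1*(-87555) = 3 + 87555 = 87558)
T(s(F(g(5, 0), -2), -7)) + n = 8*(5*(-7)²) + 87558 = 8*(5*49) + 87558 = 8*245 + 87558 = 1960 + 87558 = 89518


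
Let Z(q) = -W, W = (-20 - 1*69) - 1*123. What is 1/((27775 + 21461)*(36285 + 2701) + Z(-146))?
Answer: 1/1919514908 ≈ 5.2096e-10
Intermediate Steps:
W = -212 (W = (-20 - 69) - 123 = -89 - 123 = -212)
Z(q) = 212 (Z(q) = -1*(-212) = 212)
1/((27775 + 21461)*(36285 + 2701) + Z(-146)) = 1/((27775 + 21461)*(36285 + 2701) + 212) = 1/(49236*38986 + 212) = 1/(1919514696 + 212) = 1/1919514908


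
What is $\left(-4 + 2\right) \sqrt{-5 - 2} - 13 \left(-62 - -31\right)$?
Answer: $403 - 2 i \sqrt{7} \approx 403.0 - 5.2915 i$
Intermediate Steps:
$\left(-4 + 2\right) \sqrt{-5 - 2} - 13 \left(-62 - -31\right) = - 2 \sqrt{-7} - 13 \left(-62 + 31\right) = - 2 i \sqrt{7} - -403 = - 2 i \sqrt{7} + 403 = 403 - 2 i \sqrt{7}$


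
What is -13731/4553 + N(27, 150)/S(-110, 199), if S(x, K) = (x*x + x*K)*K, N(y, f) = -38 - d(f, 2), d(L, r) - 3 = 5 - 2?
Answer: -1215939599/403190915 ≈ -3.0158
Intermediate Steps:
d(L, r) = 6 (d(L, r) = 3 + (5 - 2) = 3 + 3 = 6)
N(y, f) = -44 (N(y, f) = -38 - 1*6 = -38 - 6 = -44)
S(x, K) = K*(x² + K*x) (S(x, K) = (x² + K*x)*K = K*(x² + K*x))
-13731/4553 + N(27, 150)/S(-110, 199) = -13731/4553 - 44*(-1/(21890*(199 - 110))) = -13731*1/4553 - 44/(199*(-110)*89) = -13731/4553 - 44/(-1948210) = -13731/4553 - 44*(-1/1948210) = -13731/4553 + 2/88555 = -1215939599/403190915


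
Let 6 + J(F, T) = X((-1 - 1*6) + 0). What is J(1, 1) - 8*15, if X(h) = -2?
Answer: -128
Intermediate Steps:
J(F, T) = -8 (J(F, T) = -6 - 2 = -8)
J(1, 1) - 8*15 = -8 - 8*15 = -8 - 120 = -128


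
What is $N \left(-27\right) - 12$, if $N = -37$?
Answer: $987$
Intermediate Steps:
$N \left(-27\right) - 12 = \left(-37\right) \left(-27\right) - 12 = 999 - 12 = 987$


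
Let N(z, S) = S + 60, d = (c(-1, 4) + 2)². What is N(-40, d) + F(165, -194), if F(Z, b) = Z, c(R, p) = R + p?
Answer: 250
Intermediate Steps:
d = 25 (d = ((-1 + 4) + 2)² = (3 + 2)² = 5² = 25)
N(z, S) = 60 + S
N(-40, d) + F(165, -194) = (60 + 25) + 165 = 85 + 165 = 250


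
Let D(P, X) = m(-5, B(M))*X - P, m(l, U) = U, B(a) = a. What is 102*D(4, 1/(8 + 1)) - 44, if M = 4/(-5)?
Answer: -6916/15 ≈ -461.07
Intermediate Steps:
M = -⅘ (M = 4*(-⅕) = -⅘ ≈ -0.80000)
D(P, X) = -P - 4*X/5 (D(P, X) = -4*X/5 - P = -P - 4*X/5)
102*D(4, 1/(8 + 1)) - 44 = 102*(-1*4 - 4/(5*(8 + 1))) - 44 = 102*(-4 - ⅘/9) - 44 = 102*(-4 - ⅘*⅑) - 44 = 102*(-4 - 4/45) - 44 = 102*(-184/45) - 44 = -6256/15 - 44 = -6916/15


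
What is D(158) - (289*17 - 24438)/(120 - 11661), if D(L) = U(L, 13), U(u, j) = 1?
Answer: -7984/11541 ≈ -0.69179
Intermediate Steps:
D(L) = 1
D(158) - (289*17 - 24438)/(120 - 11661) = 1 - (289*17 - 24438)/(120 - 11661) = 1 - (4913 - 24438)/(-11541) = 1 - (-19525)*(-1)/11541 = 1 - 1*19525/11541 = 1 - 19525/11541 = -7984/11541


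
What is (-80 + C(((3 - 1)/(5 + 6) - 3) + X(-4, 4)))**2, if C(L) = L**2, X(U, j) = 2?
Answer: 92140801/14641 ≈ 6293.3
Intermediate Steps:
(-80 + C(((3 - 1)/(5 + 6) - 3) + X(-4, 4)))**2 = (-80 + (((3 - 1)/(5 + 6) - 3) + 2)**2)**2 = (-80 + ((2/11 - 3) + 2)**2)**2 = (-80 + (-31/11 + 2)**2)**2 = (-80 + (-9/11)**2)**2 = (-80 + 81/121)**2 = (-9599/121)**2 = 92140801/14641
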